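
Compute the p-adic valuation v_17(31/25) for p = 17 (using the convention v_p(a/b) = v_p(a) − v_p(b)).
v_17(31/25) = 0

Factor powers of 17 from the numerator and denominator of the reduced fraction: 31 = 17^0 · 31 and 25 = 17^0 · 25. Apply v_p(a/b) = v_p(a) − v_p(b): v_17(31/25) = 0 − 0 = 0.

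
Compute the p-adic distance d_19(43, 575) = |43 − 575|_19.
d_19(43, 575) = 1/19

Step 1 — x − y = 43 − 575 = -532. Step 2 — v_19(-532) = 1 (factor: -532 = −(19^1 · 28); the sign does not affect v_p). Step 3 — |x − y|_19 = 19^{-1} = 1/19.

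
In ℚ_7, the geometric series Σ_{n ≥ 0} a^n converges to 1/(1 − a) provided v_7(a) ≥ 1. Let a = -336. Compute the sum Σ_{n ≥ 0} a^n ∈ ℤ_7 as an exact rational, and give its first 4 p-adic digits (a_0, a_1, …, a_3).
Σ a^n = 1/(1 − a) = 1/337;  first 4 digits = (1, 1, 1, 0)

v_7(a) = 1 ≥ 1, so the series converges in ℤ_7 to 1/(1 − a) = 1/(1 − (-336)) = 1/337. Expand this rational in ℤ_7: compute digits iteratively via d_i = x_i mod 7, x_{i+1} = (x_i − d_i)/7. The first 4 digits are (1, 1, 1, 0).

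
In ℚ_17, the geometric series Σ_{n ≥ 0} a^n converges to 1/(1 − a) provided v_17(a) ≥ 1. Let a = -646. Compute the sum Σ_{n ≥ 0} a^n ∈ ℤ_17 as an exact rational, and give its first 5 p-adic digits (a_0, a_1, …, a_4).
Σ a^n = 1/(1 − a) = 1/647;  first 5 digits = (1, 13, 13, 3, 8)

v_17(a) = 1 ≥ 1, so the series converges in ℤ_17 to 1/(1 − a) = 1/(1 − (-646)) = 1/647. Expand this rational in ℤ_17: compute digits iteratively via d_i = x_i mod 17, x_{i+1} = (x_i − d_i)/17. The first 5 digits are (1, 13, 13, 3, 8).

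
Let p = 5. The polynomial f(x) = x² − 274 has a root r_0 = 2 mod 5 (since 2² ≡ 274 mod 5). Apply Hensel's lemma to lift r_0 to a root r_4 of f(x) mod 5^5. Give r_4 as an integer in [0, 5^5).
r_4 = 2657 (mod 3125)

Hensel's recurrence: r_{i+1} = r_i − f(r_i)·(f′(r_i))^{-1} mod 5^{i+2}, with f′(x) = 2x. Iterate:
  r_0 = 2 (mod 5)
  r_1 = 7 (mod 25)
  r_2 = 32 (mod 125)
  r_3 = 157 (mod 625)
  r_4 = 2657 (mod 3125)
Final: r_4 = 2657, and one checks f(r_4) ≡ 0 mod 5^5.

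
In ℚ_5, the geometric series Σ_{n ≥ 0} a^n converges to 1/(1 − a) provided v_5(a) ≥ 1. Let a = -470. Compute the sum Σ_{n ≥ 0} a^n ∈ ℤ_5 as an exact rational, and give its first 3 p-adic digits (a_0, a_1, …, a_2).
Σ a^n = 1/(1 − a) = 1/471;  first 3 digits = (1, 1, 2)

v_5(a) = 1 ≥ 1, so the series converges in ℤ_5 to 1/(1 − a) = 1/(1 − (-470)) = 1/471. Expand this rational in ℤ_5: compute digits iteratively via d_i = x_i mod 5, x_{i+1} = (x_i − d_i)/5. The first 3 digits are (1, 1, 2).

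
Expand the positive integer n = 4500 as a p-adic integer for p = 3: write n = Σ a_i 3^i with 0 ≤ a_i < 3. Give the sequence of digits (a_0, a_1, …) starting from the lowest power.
(a_0, a_1, …) = (0, 0, 2, 1, 1, 0, 0, 2)

Repeated division by 3 gives the digits low-to-high: 4500 = 2·3^2 + 1·3^3 + 1·3^4 + 2·3^7. Digit sequence: (0, 0, 2, 1, 1, 0, 0, 2).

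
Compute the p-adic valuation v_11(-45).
v_11(-45) = 0

v_11(n) is the largest exponent k such that 11^k divides n. Factor out: -45 = -11^0 · 45. (Sign doesn't affect v_p.) So v_11(-45) = 0.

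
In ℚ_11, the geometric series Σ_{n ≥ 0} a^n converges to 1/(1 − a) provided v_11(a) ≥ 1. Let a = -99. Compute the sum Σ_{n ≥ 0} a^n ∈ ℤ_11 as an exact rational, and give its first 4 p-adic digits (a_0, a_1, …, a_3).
Σ a^n = 1/(1 − a) = 1/100;  first 4 digits = (1, 2, 3, 4)

v_11(a) = 1 ≥ 1, so the series converges in ℤ_11 to 1/(1 − a) = 1/(1 − (-99)) = 1/100. Expand this rational in ℤ_11: compute digits iteratively via d_i = x_i mod 11, x_{i+1} = (x_i − d_i)/11. The first 4 digits are (1, 2, 3, 4).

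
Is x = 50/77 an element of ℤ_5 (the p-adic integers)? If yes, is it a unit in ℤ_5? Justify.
x ∈ ℤ_5 but not a unit; v_5(x) = 2 > 0

ℤ_5 = {x ∈ ℚ_5 : v_5(x) ≥ 0} and ℤ_5^× = {x ∈ ℤ_5 : v_5(x) = 0}. Here v_5(50/77) = v_5(num) − v_5(den) = 2; compare against these criteria.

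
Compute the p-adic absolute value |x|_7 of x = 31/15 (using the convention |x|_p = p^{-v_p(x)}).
|31/15|_7 = 1

Step 1 — compute v_7(x) by factoring powers of 7 out of the numerator and denominator: v_7(31/15) = 0. Step 2 — apply |x|_p = p^{-v_p(x)} = 7^{0} = 1.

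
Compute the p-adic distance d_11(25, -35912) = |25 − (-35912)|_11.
d_11(25, -35912) = 1/1331

Step 1 — x − y = 25 − (-35912) = 35937. Step 2 — v_11(35937) = 3 (factor: 35937 = (11^3 · 27); the sign does not affect v_p). Step 3 — |x − y|_11 = 11^{-3} = 1/1331.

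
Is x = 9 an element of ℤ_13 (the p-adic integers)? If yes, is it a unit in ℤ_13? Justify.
x ∈ ℤ_13^× (unit); v_13(x) = 0

ℤ_13 = {x ∈ ℚ_13 : v_13(x) ≥ 0} and ℤ_13^× = {x ∈ ℤ_13 : v_13(x) = 0}. Here v_13(9) = v_13(num) − v_13(den) = 0; compare against these criteria.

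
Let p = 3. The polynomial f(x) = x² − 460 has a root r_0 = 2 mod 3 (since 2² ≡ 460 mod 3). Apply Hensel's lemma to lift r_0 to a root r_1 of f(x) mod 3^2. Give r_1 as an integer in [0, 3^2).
r_1 = 8 (mod 9)

Hensel's recurrence: r_{i+1} = r_i − f(r_i)·(f′(r_i))^{-1} mod 3^{i+2}, with f′(x) = 2x. Iterate:
  r_0 = 2 (mod 3)
  r_1 = 8 (mod 9)
Final: r_1 = 8, and one checks f(r_1) ≡ 0 mod 3^2.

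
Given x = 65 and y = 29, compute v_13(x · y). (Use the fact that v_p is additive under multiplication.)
v_13(1885) = 1

v_p(x) = 1 (factor: 65 = 13^1 · 5); v_p(y) = 0 (factor: 29 = 13^0 · 29). Additivity: v_p(xy) = v_p(x) + v_p(y) = 1 + 0 = 1. (Direct check: xy = 1885 = 13^1 · (145).)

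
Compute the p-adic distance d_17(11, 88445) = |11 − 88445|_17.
d_17(11, 88445) = 1/4913

Step 1 — x − y = 11 − 88445 = -88434. Step 2 — v_17(-88434) = 3 (factor: -88434 = −(17^3 · 18); the sign does not affect v_p). Step 3 — |x − y|_17 = 17^{-3} = 1/4913.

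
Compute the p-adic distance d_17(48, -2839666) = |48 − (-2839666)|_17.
d_17(48, -2839666) = 1/1419857

Step 1 — x − y = 48 − (-2839666) = 2839714. Step 2 — v_17(2839714) = 5 (factor: 2839714 = (17^5 · 2); the sign does not affect v_p). Step 3 — |x − y|_17 = 17^{-5} = 1/1419857.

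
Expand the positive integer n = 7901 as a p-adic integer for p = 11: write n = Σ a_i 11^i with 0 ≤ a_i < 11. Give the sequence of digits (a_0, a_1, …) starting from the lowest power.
(a_0, a_1, …) = (3, 3, 10, 5)

Repeated division by 11 gives the digits low-to-high: 7901 = 3 + 3·11^1 + 10·11^2 + 5·11^3. Digit sequence: (3, 3, 10, 5).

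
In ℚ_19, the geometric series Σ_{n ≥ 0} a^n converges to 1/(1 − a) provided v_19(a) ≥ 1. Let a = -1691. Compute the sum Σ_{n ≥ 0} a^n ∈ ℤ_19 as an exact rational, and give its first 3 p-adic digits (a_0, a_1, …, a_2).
Σ a^n = 1/(1 − a) = 1/1692;  first 3 digits = (1, 6, 12)

v_19(a) = 1 ≥ 1, so the series converges in ℤ_19 to 1/(1 − a) = 1/(1 − (-1691)) = 1/1692. Expand this rational in ℤ_19: compute digits iteratively via d_i = x_i mod 19, x_{i+1} = (x_i − d_i)/19. The first 3 digits are (1, 6, 12).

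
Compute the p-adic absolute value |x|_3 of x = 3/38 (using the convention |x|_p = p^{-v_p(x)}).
|3/38|_3 = 1/3

Step 1 — compute v_3(x) by factoring powers of 3 out of the numerator and denominator: v_3(3/38) = 1. Step 2 — apply |x|_p = p^{-v_p(x)} = 3^{-1} = 1/3.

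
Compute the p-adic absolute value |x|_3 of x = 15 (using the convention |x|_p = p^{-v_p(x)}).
|15|_3 = 1/3

Step 1 — compute v_3(x) by factoring powers of 3 out of the numerator and denominator: v_3(15) = 1. Step 2 — apply |x|_p = p^{-v_p(x)} = 3^{-1} = 1/3.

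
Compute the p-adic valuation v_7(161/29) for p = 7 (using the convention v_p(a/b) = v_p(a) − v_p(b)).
v_7(161/29) = 1

Factor powers of 7 from the numerator and denominator of the reduced fraction: 161 = 7^1 · 23 and 29 = 7^0 · 29. Apply v_p(a/b) = v_p(a) − v_p(b): v_7(161/29) = 1 − 0 = 1.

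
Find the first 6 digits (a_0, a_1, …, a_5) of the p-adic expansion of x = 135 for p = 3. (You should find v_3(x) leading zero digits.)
(a_0, …, a_5) = (0, 0, 0, 2, 1, 0)

v_3(135) = 3, so a_0 = ... = a_2 = 0. Factor out: x = 3^3 · u with u = 5 a unit in ℤ_3. Expand u iteratively via a_{v+i} = u_i mod 3, u_{i+1} = (u_i − a_{v+i})/3:
  u_0 = 5;  a_3 = 2;  u_1 = (u_0 − 2)/3 = 1
  u_1 = 1;  a_4 = 1;  u_2 = (u_1 − 1)/3 = 0
  u_2 = 0;  a_5 = 0;  u_3 = (u_2 − 0)/3 = 0
Digits: (0, 0, 0, 2, 1, 0).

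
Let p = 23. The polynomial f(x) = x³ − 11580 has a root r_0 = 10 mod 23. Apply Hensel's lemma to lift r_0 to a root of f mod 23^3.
r_2 = 10590 (mod 12167)

Hensel: r_{i+1} = r_i − f(r_i)/f′(r_i) mod 23^{i+2}, where f′(x) = 3x². Iterate:
  r_0 = 10 (mod 23)
  r_1 = 10 (mod 529)
  r_2 = 10590 (mod 12167)
Final: r = 10590 with f(r) ≡ 0 mod 23^3.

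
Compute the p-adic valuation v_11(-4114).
v_11(-4114) = 2

v_11(n) is the largest exponent k such that 11^k divides n. Factor out: -4114 = -11^2 · 34. (Sign doesn't affect v_p.) So v_11(-4114) = 2.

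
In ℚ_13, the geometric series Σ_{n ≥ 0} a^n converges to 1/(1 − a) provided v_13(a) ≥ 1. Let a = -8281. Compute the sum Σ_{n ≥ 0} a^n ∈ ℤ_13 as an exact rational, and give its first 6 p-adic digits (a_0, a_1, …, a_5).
Σ a^n = 1/(1 − a) = 1/8282;  first 6 digits = (1, 0, 3, 9, 8, 2)

v_13(a) = 2 ≥ 1, so the series converges in ℤ_13 to 1/(1 − a) = 1/(1 − (-8281)) = 1/8282. Expand this rational in ℤ_13: compute digits iteratively via d_i = x_i mod 13, x_{i+1} = (x_i − d_i)/13. The first 6 digits are (1, 0, 3, 9, 8, 2).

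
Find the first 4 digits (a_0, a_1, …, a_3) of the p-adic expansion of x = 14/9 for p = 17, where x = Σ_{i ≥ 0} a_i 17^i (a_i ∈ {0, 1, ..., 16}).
(a_0, …, a_3) = (11, 7, 9, 7)

v_17(14/9) = 0 (numerator and denominator both coprime to 17), so x ∈ ℤ_17^×. Compute digits iteratively via a_i = x_i mod 17, x_{i+1} = (x_i − a_i)/17, with x_0 = x:
  x_0 = 14/9;  a_0 = 11;  x_1 = (x_0 − 11)/17 = -5/9
  x_1 = -5/9;  a_1 = 7;  x_2 = (x_1 − 7)/17 = -4/9
  x_2 = -4/9;  a_2 = 9;  x_3 = (x_2 − 9)/17 = -5/9
  x_3 = -5/9;  a_3 = 7;  x_4 = (x_3 − 7)/17 = -4/9
Digits: (11, 7, 9, 7).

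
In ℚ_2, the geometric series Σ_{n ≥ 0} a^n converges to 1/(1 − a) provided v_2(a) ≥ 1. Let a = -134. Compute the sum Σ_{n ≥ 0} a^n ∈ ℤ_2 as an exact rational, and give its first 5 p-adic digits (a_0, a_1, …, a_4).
Σ a^n = 1/(1 − a) = 1/135;  first 5 digits = (1, 1, 1, 0, 1)

v_2(a) = 1 ≥ 1, so the series converges in ℤ_2 to 1/(1 − a) = 1/(1 − (-134)) = 1/135. Expand this rational in ℤ_2: compute digits iteratively via d_i = x_i mod 2, x_{i+1} = (x_i − d_i)/2. The first 5 digits are (1, 1, 1, 0, 1).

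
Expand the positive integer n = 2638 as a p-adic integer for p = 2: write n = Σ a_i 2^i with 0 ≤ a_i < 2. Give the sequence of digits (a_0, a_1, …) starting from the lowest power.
(a_0, a_1, …) = (0, 1, 1, 1, 0, 0, 1, 0, 0, 1, 0, 1)

Repeated division by 2 gives the digits low-to-high: 2638 = 1·2^1 + 1·2^2 + 1·2^3 + 1·2^6 + 1·2^9 + 1·2^11. Digit sequence: (0, 1, 1, 1, 0, 0, 1, 0, 0, 1, 0, 1).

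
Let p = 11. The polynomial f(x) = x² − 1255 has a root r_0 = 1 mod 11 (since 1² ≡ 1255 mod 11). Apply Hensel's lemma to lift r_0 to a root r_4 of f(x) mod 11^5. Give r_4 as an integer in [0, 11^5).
r_4 = 21682 (mod 161051)

Hensel's recurrence: r_{i+1} = r_i − f(r_i)·(f′(r_i))^{-1} mod 11^{i+2}, with f′(x) = 2x. Iterate:
  r_0 = 1 (mod 11)
  r_1 = 23 (mod 121)
  r_2 = 386 (mod 1331)
  r_3 = 7041 (mod 14641)
  r_4 = 21682 (mod 161051)
Final: r_4 = 21682, and one checks f(r_4) ≡ 0 mod 11^5.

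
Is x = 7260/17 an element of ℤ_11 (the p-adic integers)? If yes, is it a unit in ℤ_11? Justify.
x ∈ ℤ_11 but not a unit; v_11(x) = 2 > 0

ℤ_11 = {x ∈ ℚ_11 : v_11(x) ≥ 0} and ℤ_11^× = {x ∈ ℤ_11 : v_11(x) = 0}. Here v_11(7260/17) = v_11(num) − v_11(den) = 2; compare against these criteria.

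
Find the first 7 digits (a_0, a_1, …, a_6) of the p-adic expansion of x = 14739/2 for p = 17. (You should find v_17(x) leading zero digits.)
(a_0, …, a_6) = (0, 0, 0, 10, 8, 8, 8)

v_17(14739/2) = 3, so a_0 = ... = a_2 = 0. Factor out: x = 17^3 · u with u = 3/2 a unit in ℤ_17. Expand u iteratively via a_{v+i} = u_i mod 17, u_{i+1} = (u_i − a_{v+i})/17:
  u_0 = 3/2;  a_3 = 10;  u_1 = (u_0 − 10)/17 = -1/2
  u_1 = -1/2;  a_4 = 8;  u_2 = (u_1 − 8)/17 = -1/2
  u_2 = -1/2;  a_5 = 8;  u_3 = (u_2 − 8)/17 = -1/2
  u_3 = -1/2;  a_6 = 8;  u_4 = (u_3 − 8)/17 = -1/2
Digits: (0, 0, 0, 10, 8, 8, 8).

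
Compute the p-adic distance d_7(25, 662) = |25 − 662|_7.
d_7(25, 662) = 1/49

Step 1 — x − y = 25 − 662 = -637. Step 2 — v_7(-637) = 2 (factor: -637 = −(7^2 · 13); the sign does not affect v_p). Step 3 — |x − y|_7 = 7^{-2} = 1/49.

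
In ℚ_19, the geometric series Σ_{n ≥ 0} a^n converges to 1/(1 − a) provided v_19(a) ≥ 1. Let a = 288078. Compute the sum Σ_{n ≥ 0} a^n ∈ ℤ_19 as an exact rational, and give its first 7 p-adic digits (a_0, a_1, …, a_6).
Σ a^n = 1/(1 − a) = -1/288077;  first 7 digits = (1, 0, 0, 4, 2, 0, 16)

v_19(a) = 3 ≥ 1, so the series converges in ℤ_19 to 1/(1 − a) = 1/(1 − 288078) = -1/288077. Expand this rational in ℤ_19: compute digits iteratively via d_i = x_i mod 19, x_{i+1} = (x_i − d_i)/19. The first 7 digits are (1, 0, 0, 4, 2, 0, 16).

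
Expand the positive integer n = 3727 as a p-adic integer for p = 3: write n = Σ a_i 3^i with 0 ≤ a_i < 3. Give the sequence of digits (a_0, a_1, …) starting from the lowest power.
(a_0, a_1, …) = (1, 0, 0, 0, 1, 0, 2, 1)

Repeated division by 3 gives the digits low-to-high: 3727 = 1 + 1·3^4 + 2·3^6 + 1·3^7. Digit sequence: (1, 0, 0, 0, 1, 0, 2, 1).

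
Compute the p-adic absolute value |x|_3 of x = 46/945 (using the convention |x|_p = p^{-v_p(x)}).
|46/945|_3 = 27

Step 1 — compute v_3(x) by factoring powers of 3 out of the numerator and denominator: v_3(46/945) = -3. Step 2 — apply |x|_p = p^{-v_p(x)} = 3^{3} = 27.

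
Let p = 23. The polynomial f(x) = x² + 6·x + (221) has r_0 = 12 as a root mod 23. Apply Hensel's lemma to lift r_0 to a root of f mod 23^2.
r_1 = 403 (mod 529)

Hensel: r_{i+1} = r_i − f(r_i)·(f′(r_i))^{-1} mod 23^{i+2}, f′(x) = 2x + 6. Iterate:
  r_0 = 12 (mod 23)
  r_1 = 403 (mod 529)
Final: r = 403 satisfies f(r) ≡ 0 mod 23^2.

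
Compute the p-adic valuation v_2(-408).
v_2(-408) = 3

v_2(n) is the largest exponent k such that 2^k divides n. Factor out: -408 = -2^3 · 51. (Sign doesn't affect v_p.) So v_2(-408) = 3.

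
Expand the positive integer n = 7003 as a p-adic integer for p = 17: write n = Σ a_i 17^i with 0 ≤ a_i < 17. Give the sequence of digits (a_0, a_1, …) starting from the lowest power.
(a_0, a_1, …) = (16, 3, 7, 1)

Repeated division by 17 gives the digits low-to-high: 7003 = 16 + 3·17^1 + 7·17^2 + 1·17^3. Digit sequence: (16, 3, 7, 1).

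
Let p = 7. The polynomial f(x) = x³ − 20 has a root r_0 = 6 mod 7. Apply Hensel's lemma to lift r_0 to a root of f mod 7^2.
r_1 = 6 (mod 49)

Hensel: r_{i+1} = r_i − f(r_i)/f′(r_i) mod 7^{i+2}, where f′(x) = 3x². Iterate:
  r_0 = 6 (mod 7)
  r_1 = 6 (mod 49)
Final: r = 6 with f(r) ≡ 0 mod 7^2.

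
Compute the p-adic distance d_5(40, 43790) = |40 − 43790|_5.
d_5(40, 43790) = 1/3125

Step 1 — x − y = 40 − 43790 = -43750. Step 2 — v_5(-43750) = 5 (factor: -43750 = −(5^5 · 14); the sign does not affect v_p). Step 3 — |x − y|_5 = 5^{-5} = 1/3125.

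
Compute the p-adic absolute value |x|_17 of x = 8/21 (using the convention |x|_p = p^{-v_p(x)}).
|8/21|_17 = 1

Step 1 — compute v_17(x) by factoring powers of 17 out of the numerator and denominator: v_17(8/21) = 0. Step 2 — apply |x|_p = p^{-v_p(x)} = 17^{0} = 1.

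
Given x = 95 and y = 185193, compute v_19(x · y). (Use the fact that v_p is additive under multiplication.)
v_19(17593335) = 4

v_p(x) = 1 (factor: 95 = 19^1 · 5); v_p(y) = 3 (factor: 185193 = 19^3 · 27). Additivity: v_p(xy) = v_p(x) + v_p(y) = 1 + 3 = 4. (Direct check: xy = 17593335 = 19^4 · (135).)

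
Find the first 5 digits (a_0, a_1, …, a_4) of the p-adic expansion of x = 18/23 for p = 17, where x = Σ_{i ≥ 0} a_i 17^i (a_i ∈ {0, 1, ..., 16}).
(a_0, …, a_4) = (3, 8, 1, 11, 6)

v_17(18/23) = 0 (numerator and denominator both coprime to 17), so x ∈ ℤ_17^×. Compute digits iteratively via a_i = x_i mod 17, x_{i+1} = (x_i − a_i)/17, with x_0 = x:
  x_0 = 18/23;  a_0 = 3;  x_1 = (x_0 − 3)/17 = -3/23
  x_1 = -3/23;  a_1 = 8;  x_2 = (x_1 − 8)/17 = -11/23
  x_2 = -11/23;  a_2 = 1;  x_3 = (x_2 − 1)/17 = -2/23
  x_3 = -2/23;  a_3 = 11;  x_4 = (x_3 − 11)/17 = -15/23
  x_4 = -15/23;  a_4 = 6;  x_5 = (x_4 − 6)/17 = -9/23
Digits: (3, 8, 1, 11, 6).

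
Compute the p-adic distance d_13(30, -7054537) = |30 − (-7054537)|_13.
d_13(30, -7054537) = 1/371293

Step 1 — x − y = 30 − (-7054537) = 7054567. Step 2 — v_13(7054567) = 5 (factor: 7054567 = (13^5 · 19); the sign does not affect v_p). Step 3 — |x − y|_13 = 13^{-5} = 1/371293.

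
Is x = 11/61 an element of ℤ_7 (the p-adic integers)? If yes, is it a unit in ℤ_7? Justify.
x ∈ ℤ_7^× (unit); v_7(x) = 0

ℤ_7 = {x ∈ ℚ_7 : v_7(x) ≥ 0} and ℤ_7^× = {x ∈ ℤ_7 : v_7(x) = 0}. Here v_7(11/61) = v_7(num) − v_7(den) = 0; compare against these criteria.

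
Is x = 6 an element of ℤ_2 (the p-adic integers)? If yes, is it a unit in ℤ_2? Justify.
x ∈ ℤ_2 but not a unit; v_2(x) = 1 > 0

ℤ_2 = {x ∈ ℚ_2 : v_2(x) ≥ 0} and ℤ_2^× = {x ∈ ℤ_2 : v_2(x) = 0}. Here v_2(6) = v_2(num) − v_2(den) = 1; compare against these criteria.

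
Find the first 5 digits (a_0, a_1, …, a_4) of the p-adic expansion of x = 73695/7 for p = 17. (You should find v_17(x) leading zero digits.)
(a_0, …, a_4) = (0, 0, 0, 7, 7)

v_17(73695/7) = 3, so a_0 = ... = a_2 = 0. Factor out: x = 17^3 · u with u = 15/7 a unit in ℤ_17. Expand u iteratively via a_{v+i} = u_i mod 17, u_{i+1} = (u_i − a_{v+i})/17:
  u_0 = 15/7;  a_3 = 7;  u_1 = (u_0 − 7)/17 = -2/7
  u_1 = -2/7;  a_4 = 7;  u_2 = (u_1 − 7)/17 = -3/7
Digits: (0, 0, 0, 7, 7).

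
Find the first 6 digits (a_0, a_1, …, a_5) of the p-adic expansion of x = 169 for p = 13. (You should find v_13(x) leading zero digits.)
(a_0, …, a_5) = (0, 0, 1, 0, 0, 0)

v_13(169) = 2, so a_0 = ... = a_1 = 0. Factor out: x = 13^2 · u with u = 1 a unit in ℤ_13. Expand u iteratively via a_{v+i} = u_i mod 13, u_{i+1} = (u_i − a_{v+i})/13:
  u_0 = 1;  a_2 = 1;  u_1 = (u_0 − 1)/13 = 0
  u_1 = 0;  a_3 = 0;  u_2 = (u_1 − 0)/13 = 0
  u_2 = 0;  a_4 = 0;  u_3 = (u_2 − 0)/13 = 0
  u_3 = 0;  a_5 = 0;  u_4 = (u_3 − 0)/13 = 0
Digits: (0, 0, 1, 0, 0, 0).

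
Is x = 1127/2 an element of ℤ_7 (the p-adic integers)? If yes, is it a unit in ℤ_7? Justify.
x ∈ ℤ_7 but not a unit; v_7(x) = 2 > 0

ℤ_7 = {x ∈ ℚ_7 : v_7(x) ≥ 0} and ℤ_7^× = {x ∈ ℤ_7 : v_7(x) = 0}. Here v_7(1127/2) = v_7(num) − v_7(den) = 2; compare against these criteria.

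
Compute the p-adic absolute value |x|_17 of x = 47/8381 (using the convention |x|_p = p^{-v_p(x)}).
|47/8381|_17 = 289

Step 1 — compute v_17(x) by factoring powers of 17 out of the numerator and denominator: v_17(47/8381) = -2. Step 2 — apply |x|_p = p^{-v_p(x)} = 17^{2} = 289.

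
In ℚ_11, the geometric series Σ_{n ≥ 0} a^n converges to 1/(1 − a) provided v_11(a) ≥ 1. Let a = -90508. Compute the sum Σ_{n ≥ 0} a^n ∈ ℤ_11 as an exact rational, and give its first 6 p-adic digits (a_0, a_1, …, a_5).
Σ a^n = 1/(1 − a) = 1/90509;  first 6 digits = (1, 0, 0, 9, 4, 10)

v_11(a) = 3 ≥ 1, so the series converges in ℤ_11 to 1/(1 − a) = 1/(1 − (-90508)) = 1/90509. Expand this rational in ℤ_11: compute digits iteratively via d_i = x_i mod 11, x_{i+1} = (x_i − d_i)/11. The first 6 digits are (1, 0, 0, 9, 4, 10).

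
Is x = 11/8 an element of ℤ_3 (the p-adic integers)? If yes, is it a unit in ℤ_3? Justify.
x ∈ ℤ_3^× (unit); v_3(x) = 0

ℤ_3 = {x ∈ ℚ_3 : v_3(x) ≥ 0} and ℤ_3^× = {x ∈ ℤ_3 : v_3(x) = 0}. Here v_3(11/8) = v_3(num) − v_3(den) = 0; compare against these criteria.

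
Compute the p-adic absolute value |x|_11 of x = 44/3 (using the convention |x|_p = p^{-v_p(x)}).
|44/3|_11 = 1/11

Step 1 — compute v_11(x) by factoring powers of 11 out of the numerator and denominator: v_11(44/3) = 1. Step 2 — apply |x|_p = p^{-v_p(x)} = 11^{-1} = 1/11.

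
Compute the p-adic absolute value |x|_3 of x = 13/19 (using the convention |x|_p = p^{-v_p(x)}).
|13/19|_3 = 1

Step 1 — compute v_3(x) by factoring powers of 3 out of the numerator and denominator: v_3(13/19) = 0. Step 2 — apply |x|_p = p^{-v_p(x)} = 3^{0} = 1.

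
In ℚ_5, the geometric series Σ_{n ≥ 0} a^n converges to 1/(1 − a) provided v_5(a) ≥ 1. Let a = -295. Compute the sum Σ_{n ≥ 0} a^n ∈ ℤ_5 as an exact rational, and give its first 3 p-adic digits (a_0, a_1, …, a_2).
Σ a^n = 1/(1 − a) = 1/296;  first 3 digits = (1, 1, 4)

v_5(a) = 1 ≥ 1, so the series converges in ℤ_5 to 1/(1 − a) = 1/(1 − (-295)) = 1/296. Expand this rational in ℤ_5: compute digits iteratively via d_i = x_i mod 5, x_{i+1} = (x_i − d_i)/5. The first 3 digits are (1, 1, 4).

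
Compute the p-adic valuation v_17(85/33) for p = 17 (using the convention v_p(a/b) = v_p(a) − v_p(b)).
v_17(85/33) = 1

Factor powers of 17 from the numerator and denominator of the reduced fraction: 85 = 17^1 · 5 and 33 = 17^0 · 33. Apply v_p(a/b) = v_p(a) − v_p(b): v_17(85/33) = 1 − 0 = 1.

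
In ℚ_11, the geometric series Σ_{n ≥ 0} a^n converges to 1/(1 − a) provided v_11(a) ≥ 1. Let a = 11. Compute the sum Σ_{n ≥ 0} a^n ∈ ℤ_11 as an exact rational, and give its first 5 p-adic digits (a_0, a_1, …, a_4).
Σ a^n = 1/(1 − a) = -1/10;  first 5 digits = (1, 1, 1, 1, 1)

v_11(a) = 1 ≥ 1, so the series converges in ℤ_11 to 1/(1 − a) = 1/(1 − 11) = -1/10. Expand this rational in ℤ_11: compute digits iteratively via d_i = x_i mod 11, x_{i+1} = (x_i − d_i)/11. The first 5 digits are (1, 1, 1, 1, 1).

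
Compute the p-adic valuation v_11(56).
v_11(56) = 0

v_11(n) is the largest exponent k such that 11^k divides n. Factor out: 56 = 11^0 · 56. (Sign doesn't affect v_p.) So v_11(56) = 0.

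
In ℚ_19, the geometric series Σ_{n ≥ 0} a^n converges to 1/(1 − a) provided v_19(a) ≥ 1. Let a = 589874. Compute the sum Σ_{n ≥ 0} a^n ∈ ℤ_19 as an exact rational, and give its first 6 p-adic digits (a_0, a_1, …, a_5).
Σ a^n = 1/(1 − a) = -1/589873;  first 6 digits = (1, 0, 0, 10, 4, 0)

v_19(a) = 3 ≥ 1, so the series converges in ℤ_19 to 1/(1 − a) = 1/(1 − 589874) = -1/589873. Expand this rational in ℤ_19: compute digits iteratively via d_i = x_i mod 19, x_{i+1} = (x_i − d_i)/19. The first 6 digits are (1, 0, 0, 10, 4, 0).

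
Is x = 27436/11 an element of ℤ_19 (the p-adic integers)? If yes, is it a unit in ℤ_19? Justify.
x ∈ ℤ_19 but not a unit; v_19(x) = 3 > 0

ℤ_19 = {x ∈ ℚ_19 : v_19(x) ≥ 0} and ℤ_19^× = {x ∈ ℤ_19 : v_19(x) = 0}. Here v_19(27436/11) = v_19(num) − v_19(den) = 3; compare against these criteria.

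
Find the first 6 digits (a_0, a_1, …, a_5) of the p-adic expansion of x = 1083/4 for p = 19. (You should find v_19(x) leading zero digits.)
(a_0, …, a_5) = (0, 0, 15, 4, 14, 4)

v_19(1083/4) = 2, so a_0 = ... = a_1 = 0. Factor out: x = 19^2 · u with u = 3/4 a unit in ℤ_19. Expand u iteratively via a_{v+i} = u_i mod 19, u_{i+1} = (u_i − a_{v+i})/19:
  u_0 = 3/4;  a_2 = 15;  u_1 = (u_0 − 15)/19 = -3/4
  u_1 = -3/4;  a_3 = 4;  u_2 = (u_1 − 4)/19 = -1/4
  u_2 = -1/4;  a_4 = 14;  u_3 = (u_2 − 14)/19 = -3/4
  u_3 = -3/4;  a_5 = 4;  u_4 = (u_3 − 4)/19 = -1/4
Digits: (0, 0, 15, 4, 14, 4).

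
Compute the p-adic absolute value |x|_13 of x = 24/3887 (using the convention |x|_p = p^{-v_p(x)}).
|24/3887|_13 = 169

Step 1 — compute v_13(x) by factoring powers of 13 out of the numerator and denominator: v_13(24/3887) = -2. Step 2 — apply |x|_p = p^{-v_p(x)} = 13^{2} = 169.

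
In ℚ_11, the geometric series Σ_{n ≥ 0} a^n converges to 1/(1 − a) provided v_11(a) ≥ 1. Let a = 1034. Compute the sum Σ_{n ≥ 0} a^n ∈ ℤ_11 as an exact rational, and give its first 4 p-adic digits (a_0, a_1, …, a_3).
Σ a^n = 1/(1 − a) = -1/1033;  first 4 digits = (1, 6, 0, 8)

v_11(a) = 1 ≥ 1, so the series converges in ℤ_11 to 1/(1 − a) = 1/(1 − 1034) = -1/1033. Expand this rational in ℤ_11: compute digits iteratively via d_i = x_i mod 11, x_{i+1} = (x_i − d_i)/11. The first 4 digits are (1, 6, 0, 8).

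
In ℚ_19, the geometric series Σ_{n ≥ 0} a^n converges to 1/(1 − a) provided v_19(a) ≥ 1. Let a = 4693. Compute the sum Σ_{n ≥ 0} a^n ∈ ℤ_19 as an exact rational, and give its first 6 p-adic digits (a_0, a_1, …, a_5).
Σ a^n = 1/(1 − a) = -1/4692;  first 6 digits = (1, 0, 13, 0, 17, 8)

v_19(a) = 2 ≥ 1, so the series converges in ℤ_19 to 1/(1 − a) = 1/(1 − 4693) = -1/4692. Expand this rational in ℤ_19: compute digits iteratively via d_i = x_i mod 19, x_{i+1} = (x_i − d_i)/19. The first 6 digits are (1, 0, 13, 0, 17, 8).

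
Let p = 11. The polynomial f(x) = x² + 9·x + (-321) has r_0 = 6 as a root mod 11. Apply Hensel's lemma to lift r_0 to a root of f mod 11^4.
r_3 = 5462 (mod 14641)

Hensel: r_{i+1} = r_i − f(r_i)·(f′(r_i))^{-1} mod 11^{i+2}, f′(x) = 2x + 9. Iterate:
  r_0 = 6 (mod 11)
  r_1 = 17 (mod 121)
  r_2 = 138 (mod 1331)
  r_3 = 5462 (mod 14641)
Final: r = 5462 satisfies f(r) ≡ 0 mod 11^4.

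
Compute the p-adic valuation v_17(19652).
v_17(19652) = 3

v_17(n) is the largest exponent k such that 17^k divides n. Factor out: 19652 = 17^3 · 4. (Sign doesn't affect v_p.) So v_17(19652) = 3.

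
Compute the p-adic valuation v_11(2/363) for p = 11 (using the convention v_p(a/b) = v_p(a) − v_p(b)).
v_11(2/363) = -2

Factor powers of 11 from the numerator and denominator of the reduced fraction: 2 = 11^0 · 2 and 363 = 11^2 · 3. Apply v_p(a/b) = v_p(a) − v_p(b): v_11(2/363) = 0 − 2 = -2.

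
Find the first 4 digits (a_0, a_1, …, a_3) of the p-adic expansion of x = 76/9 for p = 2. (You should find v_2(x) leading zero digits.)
(a_0, …, a_3) = (0, 0, 1, 1)

v_2(76/9) = 2, so a_0 = ... = a_1 = 0. Factor out: x = 2^2 · u with u = 19/9 a unit in ℤ_2. Expand u iteratively via a_{v+i} = u_i mod 2, u_{i+1} = (u_i − a_{v+i})/2:
  u_0 = 19/9;  a_2 = 1;  u_1 = (u_0 − 1)/2 = 5/9
  u_1 = 5/9;  a_3 = 1;  u_2 = (u_1 − 1)/2 = -2/9
Digits: (0, 0, 1, 1).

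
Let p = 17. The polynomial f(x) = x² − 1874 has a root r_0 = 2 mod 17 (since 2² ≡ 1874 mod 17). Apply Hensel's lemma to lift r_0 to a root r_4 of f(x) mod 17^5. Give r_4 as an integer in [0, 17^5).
r_4 = 832934 (mod 1419857)

Hensel's recurrence: r_{i+1} = r_i − f(r_i)·(f′(r_i))^{-1} mod 17^{i+2}, with f′(x) = 2x. Iterate:
  r_0 = 2 (mod 17)
  r_1 = 36 (mod 289)
  r_2 = 2637 (mod 4913)
  r_3 = 81245 (mod 83521)
  r_4 = 832934 (mod 1419857)
Final: r_4 = 832934, and one checks f(r_4) ≡ 0 mod 17^5.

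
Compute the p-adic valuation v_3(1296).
v_3(1296) = 4

v_3(n) is the largest exponent k such that 3^k divides n. Factor out: 1296 = 3^4 · 16. (Sign doesn't affect v_p.) So v_3(1296) = 4.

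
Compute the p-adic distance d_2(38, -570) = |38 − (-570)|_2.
d_2(38, -570) = 1/32

Step 1 — x − y = 38 − (-570) = 608. Step 2 — v_2(608) = 5 (factor: 608 = (2^5 · 19); the sign does not affect v_p). Step 3 — |x − y|_2 = 2^{-5} = 1/32.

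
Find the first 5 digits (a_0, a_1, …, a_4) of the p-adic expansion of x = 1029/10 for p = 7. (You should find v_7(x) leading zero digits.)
(a_0, …, a_4) = (0, 0, 0, 1, 2)

v_7(1029/10) = 3, so a_0 = ... = a_2 = 0. Factor out: x = 7^3 · u with u = 3/10 a unit in ℤ_7. Expand u iteratively via a_{v+i} = u_i mod 7, u_{i+1} = (u_i − a_{v+i})/7:
  u_0 = 3/10;  a_3 = 1;  u_1 = (u_0 − 1)/7 = -1/10
  u_1 = -1/10;  a_4 = 2;  u_2 = (u_1 − 2)/7 = -3/10
Digits: (0, 0, 0, 1, 2).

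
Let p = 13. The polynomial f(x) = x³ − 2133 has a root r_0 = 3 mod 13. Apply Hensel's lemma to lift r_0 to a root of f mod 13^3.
r_2 = 250 (mod 2197)

Hensel: r_{i+1} = r_i − f(r_i)/f′(r_i) mod 13^{i+2}, where f′(x) = 3x². Iterate:
  r_0 = 3 (mod 13)
  r_1 = 81 (mod 169)
  r_2 = 250 (mod 2197)
Final: r = 250 with f(r) ≡ 0 mod 13^3.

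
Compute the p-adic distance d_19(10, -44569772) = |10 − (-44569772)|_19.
d_19(10, -44569772) = 1/2476099

Step 1 — x − y = 10 − (-44569772) = 44569782. Step 2 — v_19(44569782) = 5 (factor: 44569782 = (19^5 · 18); the sign does not affect v_p). Step 3 — |x − y|_19 = 19^{-5} = 1/2476099.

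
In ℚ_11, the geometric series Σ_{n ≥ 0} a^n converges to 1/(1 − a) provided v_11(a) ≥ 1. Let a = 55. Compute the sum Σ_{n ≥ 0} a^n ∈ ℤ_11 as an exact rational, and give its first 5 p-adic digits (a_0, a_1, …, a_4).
Σ a^n = 1/(1 − a) = -1/54;  first 5 digits = (1, 5, 3, 6, 9)

v_11(a) = 1 ≥ 1, so the series converges in ℤ_11 to 1/(1 − a) = 1/(1 − 55) = -1/54. Expand this rational in ℤ_11: compute digits iteratively via d_i = x_i mod 11, x_{i+1} = (x_i − d_i)/11. The first 5 digits are (1, 5, 3, 6, 9).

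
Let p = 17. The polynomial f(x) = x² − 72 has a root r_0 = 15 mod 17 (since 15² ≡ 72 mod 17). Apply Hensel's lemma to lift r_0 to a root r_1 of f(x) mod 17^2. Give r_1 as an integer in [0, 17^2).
r_1 = 270 (mod 289)

Hensel's recurrence: r_{i+1} = r_i − f(r_i)·(f′(r_i))^{-1} mod 17^{i+2}, with f′(x) = 2x. Iterate:
  r_0 = 15 (mod 17)
  r_1 = 270 (mod 289)
Final: r_1 = 270, and one checks f(r_1) ≡ 0 mod 17^2.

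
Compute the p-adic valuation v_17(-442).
v_17(-442) = 1

v_17(n) is the largest exponent k such that 17^k divides n. Factor out: -442 = -17^1 · 26. (Sign doesn't affect v_p.) So v_17(-442) = 1.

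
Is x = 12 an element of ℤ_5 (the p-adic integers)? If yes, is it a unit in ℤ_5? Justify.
x ∈ ℤ_5^× (unit); v_5(x) = 0

ℤ_5 = {x ∈ ℚ_5 : v_5(x) ≥ 0} and ℤ_5^× = {x ∈ ℤ_5 : v_5(x) = 0}. Here v_5(12) = v_5(num) − v_5(den) = 0; compare against these criteria.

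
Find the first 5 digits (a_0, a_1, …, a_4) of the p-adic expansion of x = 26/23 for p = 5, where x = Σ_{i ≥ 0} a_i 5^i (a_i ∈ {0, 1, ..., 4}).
(a_0, …, a_4) = (2, 2, 0, 1, 0)

v_5(26/23) = 0 (numerator and denominator both coprime to 5), so x ∈ ℤ_5^×. Compute digits iteratively via a_i = x_i mod 5, x_{i+1} = (x_i − a_i)/5, with x_0 = x:
  x_0 = 26/23;  a_0 = 2;  x_1 = (x_0 − 2)/5 = -4/23
  x_1 = -4/23;  a_1 = 2;  x_2 = (x_1 − 2)/5 = -10/23
  x_2 = -10/23;  a_2 = 0;  x_3 = (x_2 − 0)/5 = -2/23
  x_3 = -2/23;  a_3 = 1;  x_4 = (x_3 − 1)/5 = -5/23
  x_4 = -5/23;  a_4 = 0;  x_5 = (x_4 − 0)/5 = -1/23
Digits: (2, 2, 0, 1, 0).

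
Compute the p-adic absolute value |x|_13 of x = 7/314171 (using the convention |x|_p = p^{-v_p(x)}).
|7/314171|_13 = 28561

Step 1 — compute v_13(x) by factoring powers of 13 out of the numerator and denominator: v_13(7/314171) = -4. Step 2 — apply |x|_p = p^{-v_p(x)} = 13^{4} = 28561.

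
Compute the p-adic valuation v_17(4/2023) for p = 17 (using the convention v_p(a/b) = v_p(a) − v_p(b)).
v_17(4/2023) = -2

Factor powers of 17 from the numerator and denominator of the reduced fraction: 4 = 17^0 · 4 and 2023 = 17^2 · 7. Apply v_p(a/b) = v_p(a) − v_p(b): v_17(4/2023) = 0 − 2 = -2.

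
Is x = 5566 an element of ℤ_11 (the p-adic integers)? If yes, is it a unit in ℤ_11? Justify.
x ∈ ℤ_11 but not a unit; v_11(x) = 2 > 0

ℤ_11 = {x ∈ ℚ_11 : v_11(x) ≥ 0} and ℤ_11^× = {x ∈ ℤ_11 : v_11(x) = 0}. Here v_11(5566) = v_11(num) − v_11(den) = 2; compare against these criteria.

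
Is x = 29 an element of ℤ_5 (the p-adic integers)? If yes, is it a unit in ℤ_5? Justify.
x ∈ ℤ_5^× (unit); v_5(x) = 0

ℤ_5 = {x ∈ ℚ_5 : v_5(x) ≥ 0} and ℤ_5^× = {x ∈ ℤ_5 : v_5(x) = 0}. Here v_5(29) = v_5(num) − v_5(den) = 0; compare against these criteria.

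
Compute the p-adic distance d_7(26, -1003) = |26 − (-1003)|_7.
d_7(26, -1003) = 1/343

Step 1 — x − y = 26 − (-1003) = 1029. Step 2 — v_7(1029) = 3 (factor: 1029 = (7^3 · 3); the sign does not affect v_p). Step 3 — |x − y|_7 = 7^{-3} = 1/343.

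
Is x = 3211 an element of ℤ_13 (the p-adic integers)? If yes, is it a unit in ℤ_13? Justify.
x ∈ ℤ_13 but not a unit; v_13(x) = 2 > 0

ℤ_13 = {x ∈ ℚ_13 : v_13(x) ≥ 0} and ℤ_13^× = {x ∈ ℤ_13 : v_13(x) = 0}. Here v_13(3211) = v_13(num) − v_13(den) = 2; compare against these criteria.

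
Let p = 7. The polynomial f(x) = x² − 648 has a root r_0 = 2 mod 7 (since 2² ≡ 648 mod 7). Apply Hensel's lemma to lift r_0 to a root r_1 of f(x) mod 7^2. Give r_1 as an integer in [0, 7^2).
r_1 = 16 (mod 49)

Hensel's recurrence: r_{i+1} = r_i − f(r_i)·(f′(r_i))^{-1} mod 7^{i+2}, with f′(x) = 2x. Iterate:
  r_0 = 2 (mod 7)
  r_1 = 16 (mod 49)
Final: r_1 = 16, and one checks f(r_1) ≡ 0 mod 7^2.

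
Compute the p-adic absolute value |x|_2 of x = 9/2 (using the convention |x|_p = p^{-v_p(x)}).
|9/2|_2 = 2

Step 1 — compute v_2(x) by factoring powers of 2 out of the numerator and denominator: v_2(9/2) = -1. Step 2 — apply |x|_p = p^{-v_p(x)} = 2^{1} = 2.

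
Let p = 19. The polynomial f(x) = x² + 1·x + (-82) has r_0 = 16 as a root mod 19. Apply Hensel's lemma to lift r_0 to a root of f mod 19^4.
r_3 = 107632 (mod 130321)

Hensel: r_{i+1} = r_i − f(r_i)·(f′(r_i))^{-1} mod 19^{i+2}, f′(x) = 2x + 1. Iterate:
  r_0 = 16 (mod 19)
  r_1 = 54 (mod 361)
  r_2 = 4747 (mod 6859)
  r_3 = 107632 (mod 130321)
Final: r = 107632 satisfies f(r) ≡ 0 mod 19^4.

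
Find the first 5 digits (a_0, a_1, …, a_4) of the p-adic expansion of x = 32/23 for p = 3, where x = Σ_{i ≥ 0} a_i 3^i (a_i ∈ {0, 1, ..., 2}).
(a_0, …, a_4) = (1, 0, 2, 0, 2)

v_3(32/23) = 0 (numerator and denominator both coprime to 3), so x ∈ ℤ_3^×. Compute digits iteratively via a_i = x_i mod 3, x_{i+1} = (x_i − a_i)/3, with x_0 = x:
  x_0 = 32/23;  a_0 = 1;  x_1 = (x_0 − 1)/3 = 3/23
  x_1 = 3/23;  a_1 = 0;  x_2 = (x_1 − 0)/3 = 1/23
  x_2 = 1/23;  a_2 = 2;  x_3 = (x_2 − 2)/3 = -15/23
  x_3 = -15/23;  a_3 = 0;  x_4 = (x_3 − 0)/3 = -5/23
  x_4 = -5/23;  a_4 = 2;  x_5 = (x_4 − 2)/3 = -17/23
Digits: (1, 0, 2, 0, 2).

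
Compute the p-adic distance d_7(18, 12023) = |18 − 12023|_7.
d_7(18, 12023) = 1/2401

Step 1 — x − y = 18 − 12023 = -12005. Step 2 — v_7(-12005) = 4 (factor: -12005 = −(7^4 · 5); the sign does not affect v_p). Step 3 — |x − y|_7 = 7^{-4} = 1/2401.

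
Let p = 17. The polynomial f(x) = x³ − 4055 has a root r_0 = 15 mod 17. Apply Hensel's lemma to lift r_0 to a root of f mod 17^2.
r_1 = 168 (mod 289)

Hensel: r_{i+1} = r_i − f(r_i)/f′(r_i) mod 17^{i+2}, where f′(x) = 3x². Iterate:
  r_0 = 15 (mod 17)
  r_1 = 168 (mod 289)
Final: r = 168 with f(r) ≡ 0 mod 17^2.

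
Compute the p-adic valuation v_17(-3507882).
v_17(-3507882) = 4

v_17(n) is the largest exponent k such that 17^k divides n. Factor out: -3507882 = -17^4 · 42. (Sign doesn't affect v_p.) So v_17(-3507882) = 4.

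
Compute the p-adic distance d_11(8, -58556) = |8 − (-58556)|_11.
d_11(8, -58556) = 1/14641

Step 1 — x − y = 8 − (-58556) = 58564. Step 2 — v_11(58564) = 4 (factor: 58564 = (11^4 · 4); the sign does not affect v_p). Step 3 — |x − y|_11 = 11^{-4} = 1/14641.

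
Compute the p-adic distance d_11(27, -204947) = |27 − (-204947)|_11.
d_11(27, -204947) = 1/14641

Step 1 — x − y = 27 − (-204947) = 204974. Step 2 — v_11(204974) = 4 (factor: 204974 = (11^4 · 14); the sign does not affect v_p). Step 3 — |x − y|_11 = 11^{-4} = 1/14641.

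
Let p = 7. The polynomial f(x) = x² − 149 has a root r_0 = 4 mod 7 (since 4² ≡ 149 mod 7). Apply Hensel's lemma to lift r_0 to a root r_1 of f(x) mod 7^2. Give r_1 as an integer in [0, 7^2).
r_1 = 39 (mod 49)

Hensel's recurrence: r_{i+1} = r_i − f(r_i)·(f′(r_i))^{-1} mod 7^{i+2}, with f′(x) = 2x. Iterate:
  r_0 = 4 (mod 7)
  r_1 = 39 (mod 49)
Final: r_1 = 39, and one checks f(r_1) ≡ 0 mod 7^2.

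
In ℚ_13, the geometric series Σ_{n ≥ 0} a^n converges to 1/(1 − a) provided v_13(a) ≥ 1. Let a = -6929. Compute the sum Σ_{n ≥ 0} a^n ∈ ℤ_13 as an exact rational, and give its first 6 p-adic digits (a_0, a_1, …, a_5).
Σ a^n = 1/(1 − a) = 1/6930;  first 6 digits = (1, 0, 11, 9, 3, 12)

v_13(a) = 2 ≥ 1, so the series converges in ℤ_13 to 1/(1 − a) = 1/(1 − (-6929)) = 1/6930. Expand this rational in ℤ_13: compute digits iteratively via d_i = x_i mod 13, x_{i+1} = (x_i − d_i)/13. The first 6 digits are (1, 0, 11, 9, 3, 12).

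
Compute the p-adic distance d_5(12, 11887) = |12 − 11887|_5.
d_5(12, 11887) = 1/625

Step 1 — x − y = 12 − 11887 = -11875. Step 2 — v_5(-11875) = 4 (factor: -11875 = −(5^4 · 19); the sign does not affect v_p). Step 3 — |x − y|_5 = 5^{-4} = 1/625.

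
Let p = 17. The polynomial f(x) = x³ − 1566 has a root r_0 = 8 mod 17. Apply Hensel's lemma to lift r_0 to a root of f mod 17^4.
r_3 = 64897 (mod 83521)

Hensel: r_{i+1} = r_i − f(r_i)/f′(r_i) mod 17^{i+2}, where f′(x) = 3x². Iterate:
  r_0 = 8 (mod 17)
  r_1 = 161 (mod 289)
  r_2 = 1028 (mod 4913)
  r_3 = 64897 (mod 83521)
Final: r = 64897 with f(r) ≡ 0 mod 17^4.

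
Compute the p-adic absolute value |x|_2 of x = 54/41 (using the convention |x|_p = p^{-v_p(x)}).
|54/41|_2 = 1/2

Step 1 — compute v_2(x) by factoring powers of 2 out of the numerator and denominator: v_2(54/41) = 1. Step 2 — apply |x|_p = p^{-v_p(x)} = 2^{-1} = 1/2.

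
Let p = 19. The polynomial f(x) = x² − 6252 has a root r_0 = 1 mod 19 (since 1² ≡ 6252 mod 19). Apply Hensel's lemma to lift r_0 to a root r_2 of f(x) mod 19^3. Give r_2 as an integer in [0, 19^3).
r_2 = 1502 (mod 6859)

Hensel's recurrence: r_{i+1} = r_i − f(r_i)·(f′(r_i))^{-1} mod 19^{i+2}, with f′(x) = 2x. Iterate:
  r_0 = 1 (mod 19)
  r_1 = 58 (mod 361)
  r_2 = 1502 (mod 6859)
Final: r_2 = 1502, and one checks f(r_2) ≡ 0 mod 19^3.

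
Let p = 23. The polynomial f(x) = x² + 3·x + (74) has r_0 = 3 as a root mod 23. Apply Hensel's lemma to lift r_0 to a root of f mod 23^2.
r_1 = 463 (mod 529)

Hensel: r_{i+1} = r_i − f(r_i)·(f′(r_i))^{-1} mod 23^{i+2}, f′(x) = 2x + 3. Iterate:
  r_0 = 3 (mod 23)
  r_1 = 463 (mod 529)
Final: r = 463 satisfies f(r) ≡ 0 mod 23^2.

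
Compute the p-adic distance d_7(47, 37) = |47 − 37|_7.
d_7(47, 37) = 1

Step 1 — x − y = 47 − 37 = 10. Step 2 — v_7(10) = 0 (factor: 10 = (7^0 · 10); the sign does not affect v_p). Step 3 — |x − y|_7 = 7^{0} = 1.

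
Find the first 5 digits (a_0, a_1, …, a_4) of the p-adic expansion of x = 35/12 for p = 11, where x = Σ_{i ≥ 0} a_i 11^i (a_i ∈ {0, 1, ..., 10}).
(a_0, …, a_4) = (2, 1, 10, 0, 10)

v_11(35/12) = 0 (numerator and denominator both coprime to 11), so x ∈ ℤ_11^×. Compute digits iteratively via a_i = x_i mod 11, x_{i+1} = (x_i − a_i)/11, with x_0 = x:
  x_0 = 35/12;  a_0 = 2;  x_1 = (x_0 − 2)/11 = 1/12
  x_1 = 1/12;  a_1 = 1;  x_2 = (x_1 − 1)/11 = -1/12
  x_2 = -1/12;  a_2 = 10;  x_3 = (x_2 − 10)/11 = -11/12
  x_3 = -11/12;  a_3 = 0;  x_4 = (x_3 − 0)/11 = -1/12
  x_4 = -1/12;  a_4 = 10;  x_5 = (x_4 − 10)/11 = -11/12
Digits: (2, 1, 10, 0, 10).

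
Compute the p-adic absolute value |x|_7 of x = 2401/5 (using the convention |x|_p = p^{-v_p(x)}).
|2401/5|_7 = 1/2401

Step 1 — compute v_7(x) by factoring powers of 7 out of the numerator and denominator: v_7(2401/5) = 4. Step 2 — apply |x|_p = p^{-v_p(x)} = 7^{-4} = 1/2401.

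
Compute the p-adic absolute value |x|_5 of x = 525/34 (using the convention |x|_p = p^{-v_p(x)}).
|525/34|_5 = 1/25

Step 1 — compute v_5(x) by factoring powers of 5 out of the numerator and denominator: v_5(525/34) = 2. Step 2 — apply |x|_p = p^{-v_p(x)} = 5^{-2} = 1/25.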